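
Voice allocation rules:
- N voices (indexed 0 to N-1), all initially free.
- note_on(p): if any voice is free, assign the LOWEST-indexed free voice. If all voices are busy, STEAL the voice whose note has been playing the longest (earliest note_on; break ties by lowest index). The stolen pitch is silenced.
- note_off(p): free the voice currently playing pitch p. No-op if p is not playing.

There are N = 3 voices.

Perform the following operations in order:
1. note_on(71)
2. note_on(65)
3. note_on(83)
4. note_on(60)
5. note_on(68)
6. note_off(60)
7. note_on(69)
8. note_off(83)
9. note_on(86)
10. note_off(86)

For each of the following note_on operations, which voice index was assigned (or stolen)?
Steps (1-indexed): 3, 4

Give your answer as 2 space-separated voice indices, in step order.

Answer: 2 0

Derivation:
Op 1: note_on(71): voice 0 is free -> assigned | voices=[71 - -]
Op 2: note_on(65): voice 1 is free -> assigned | voices=[71 65 -]
Op 3: note_on(83): voice 2 is free -> assigned | voices=[71 65 83]
Op 4: note_on(60): all voices busy, STEAL voice 0 (pitch 71, oldest) -> assign | voices=[60 65 83]
Op 5: note_on(68): all voices busy, STEAL voice 1 (pitch 65, oldest) -> assign | voices=[60 68 83]
Op 6: note_off(60): free voice 0 | voices=[- 68 83]
Op 7: note_on(69): voice 0 is free -> assigned | voices=[69 68 83]
Op 8: note_off(83): free voice 2 | voices=[69 68 -]
Op 9: note_on(86): voice 2 is free -> assigned | voices=[69 68 86]
Op 10: note_off(86): free voice 2 | voices=[69 68 -]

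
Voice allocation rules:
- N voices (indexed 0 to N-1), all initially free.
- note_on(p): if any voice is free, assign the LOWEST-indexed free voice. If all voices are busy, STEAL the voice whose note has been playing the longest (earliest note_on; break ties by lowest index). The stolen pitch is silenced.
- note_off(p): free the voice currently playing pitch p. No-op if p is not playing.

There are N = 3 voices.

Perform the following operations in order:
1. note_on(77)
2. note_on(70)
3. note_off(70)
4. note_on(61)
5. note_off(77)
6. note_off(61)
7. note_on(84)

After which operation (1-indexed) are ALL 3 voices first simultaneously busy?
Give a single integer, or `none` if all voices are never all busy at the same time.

Answer: none

Derivation:
Op 1: note_on(77): voice 0 is free -> assigned | voices=[77 - -]
Op 2: note_on(70): voice 1 is free -> assigned | voices=[77 70 -]
Op 3: note_off(70): free voice 1 | voices=[77 - -]
Op 4: note_on(61): voice 1 is free -> assigned | voices=[77 61 -]
Op 5: note_off(77): free voice 0 | voices=[- 61 -]
Op 6: note_off(61): free voice 1 | voices=[- - -]
Op 7: note_on(84): voice 0 is free -> assigned | voices=[84 - -]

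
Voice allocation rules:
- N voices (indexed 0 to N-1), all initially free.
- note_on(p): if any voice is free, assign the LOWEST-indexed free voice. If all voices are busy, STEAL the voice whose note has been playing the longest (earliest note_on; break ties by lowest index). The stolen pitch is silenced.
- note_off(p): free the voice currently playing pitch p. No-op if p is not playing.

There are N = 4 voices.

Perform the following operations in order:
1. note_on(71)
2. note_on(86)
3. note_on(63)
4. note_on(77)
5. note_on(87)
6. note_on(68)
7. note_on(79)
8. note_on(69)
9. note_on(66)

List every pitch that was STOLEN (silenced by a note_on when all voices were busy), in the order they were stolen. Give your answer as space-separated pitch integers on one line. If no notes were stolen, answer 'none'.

Op 1: note_on(71): voice 0 is free -> assigned | voices=[71 - - -]
Op 2: note_on(86): voice 1 is free -> assigned | voices=[71 86 - -]
Op 3: note_on(63): voice 2 is free -> assigned | voices=[71 86 63 -]
Op 4: note_on(77): voice 3 is free -> assigned | voices=[71 86 63 77]
Op 5: note_on(87): all voices busy, STEAL voice 0 (pitch 71, oldest) -> assign | voices=[87 86 63 77]
Op 6: note_on(68): all voices busy, STEAL voice 1 (pitch 86, oldest) -> assign | voices=[87 68 63 77]
Op 7: note_on(79): all voices busy, STEAL voice 2 (pitch 63, oldest) -> assign | voices=[87 68 79 77]
Op 8: note_on(69): all voices busy, STEAL voice 3 (pitch 77, oldest) -> assign | voices=[87 68 79 69]
Op 9: note_on(66): all voices busy, STEAL voice 0 (pitch 87, oldest) -> assign | voices=[66 68 79 69]

Answer: 71 86 63 77 87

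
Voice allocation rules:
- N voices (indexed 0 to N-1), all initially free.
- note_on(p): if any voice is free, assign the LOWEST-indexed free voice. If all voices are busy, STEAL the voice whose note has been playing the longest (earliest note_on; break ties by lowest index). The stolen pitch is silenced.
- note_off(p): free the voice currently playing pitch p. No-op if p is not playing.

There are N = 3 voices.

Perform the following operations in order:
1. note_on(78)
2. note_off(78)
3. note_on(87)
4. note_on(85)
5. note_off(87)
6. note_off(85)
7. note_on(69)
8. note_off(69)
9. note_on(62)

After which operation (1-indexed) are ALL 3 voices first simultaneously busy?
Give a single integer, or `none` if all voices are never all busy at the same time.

Answer: none

Derivation:
Op 1: note_on(78): voice 0 is free -> assigned | voices=[78 - -]
Op 2: note_off(78): free voice 0 | voices=[- - -]
Op 3: note_on(87): voice 0 is free -> assigned | voices=[87 - -]
Op 4: note_on(85): voice 1 is free -> assigned | voices=[87 85 -]
Op 5: note_off(87): free voice 0 | voices=[- 85 -]
Op 6: note_off(85): free voice 1 | voices=[- - -]
Op 7: note_on(69): voice 0 is free -> assigned | voices=[69 - -]
Op 8: note_off(69): free voice 0 | voices=[- - -]
Op 9: note_on(62): voice 0 is free -> assigned | voices=[62 - -]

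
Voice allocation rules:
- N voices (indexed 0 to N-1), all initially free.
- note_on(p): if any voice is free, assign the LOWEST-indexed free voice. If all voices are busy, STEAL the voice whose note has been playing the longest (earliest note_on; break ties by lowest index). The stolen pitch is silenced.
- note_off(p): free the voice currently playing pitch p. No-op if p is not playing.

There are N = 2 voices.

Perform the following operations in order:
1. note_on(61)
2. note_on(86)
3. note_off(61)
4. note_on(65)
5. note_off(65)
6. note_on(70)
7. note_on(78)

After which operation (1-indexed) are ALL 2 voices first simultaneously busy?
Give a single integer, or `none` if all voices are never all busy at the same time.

Op 1: note_on(61): voice 0 is free -> assigned | voices=[61 -]
Op 2: note_on(86): voice 1 is free -> assigned | voices=[61 86]
Op 3: note_off(61): free voice 0 | voices=[- 86]
Op 4: note_on(65): voice 0 is free -> assigned | voices=[65 86]
Op 5: note_off(65): free voice 0 | voices=[- 86]
Op 6: note_on(70): voice 0 is free -> assigned | voices=[70 86]
Op 7: note_on(78): all voices busy, STEAL voice 1 (pitch 86, oldest) -> assign | voices=[70 78]

Answer: 2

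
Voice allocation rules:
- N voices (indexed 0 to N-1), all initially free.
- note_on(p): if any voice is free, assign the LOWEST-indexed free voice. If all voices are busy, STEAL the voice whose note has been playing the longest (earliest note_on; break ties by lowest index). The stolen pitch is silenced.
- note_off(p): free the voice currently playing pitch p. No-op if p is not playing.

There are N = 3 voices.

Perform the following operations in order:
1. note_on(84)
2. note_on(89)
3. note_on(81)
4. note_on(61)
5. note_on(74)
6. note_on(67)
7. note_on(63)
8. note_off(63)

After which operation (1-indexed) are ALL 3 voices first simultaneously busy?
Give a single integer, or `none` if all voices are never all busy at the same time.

Answer: 3

Derivation:
Op 1: note_on(84): voice 0 is free -> assigned | voices=[84 - -]
Op 2: note_on(89): voice 1 is free -> assigned | voices=[84 89 -]
Op 3: note_on(81): voice 2 is free -> assigned | voices=[84 89 81]
Op 4: note_on(61): all voices busy, STEAL voice 0 (pitch 84, oldest) -> assign | voices=[61 89 81]
Op 5: note_on(74): all voices busy, STEAL voice 1 (pitch 89, oldest) -> assign | voices=[61 74 81]
Op 6: note_on(67): all voices busy, STEAL voice 2 (pitch 81, oldest) -> assign | voices=[61 74 67]
Op 7: note_on(63): all voices busy, STEAL voice 0 (pitch 61, oldest) -> assign | voices=[63 74 67]
Op 8: note_off(63): free voice 0 | voices=[- 74 67]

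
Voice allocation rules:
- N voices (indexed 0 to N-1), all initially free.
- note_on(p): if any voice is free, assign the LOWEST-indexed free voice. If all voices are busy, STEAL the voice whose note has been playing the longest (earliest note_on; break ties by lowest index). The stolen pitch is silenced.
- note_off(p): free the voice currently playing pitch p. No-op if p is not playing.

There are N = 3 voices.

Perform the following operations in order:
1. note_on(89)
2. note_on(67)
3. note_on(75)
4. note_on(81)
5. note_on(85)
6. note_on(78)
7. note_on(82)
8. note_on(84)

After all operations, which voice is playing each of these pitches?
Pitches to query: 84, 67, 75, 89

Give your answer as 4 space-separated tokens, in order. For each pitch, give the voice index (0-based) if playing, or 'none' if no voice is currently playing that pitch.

Answer: 1 none none none

Derivation:
Op 1: note_on(89): voice 0 is free -> assigned | voices=[89 - -]
Op 2: note_on(67): voice 1 is free -> assigned | voices=[89 67 -]
Op 3: note_on(75): voice 2 is free -> assigned | voices=[89 67 75]
Op 4: note_on(81): all voices busy, STEAL voice 0 (pitch 89, oldest) -> assign | voices=[81 67 75]
Op 5: note_on(85): all voices busy, STEAL voice 1 (pitch 67, oldest) -> assign | voices=[81 85 75]
Op 6: note_on(78): all voices busy, STEAL voice 2 (pitch 75, oldest) -> assign | voices=[81 85 78]
Op 7: note_on(82): all voices busy, STEAL voice 0 (pitch 81, oldest) -> assign | voices=[82 85 78]
Op 8: note_on(84): all voices busy, STEAL voice 1 (pitch 85, oldest) -> assign | voices=[82 84 78]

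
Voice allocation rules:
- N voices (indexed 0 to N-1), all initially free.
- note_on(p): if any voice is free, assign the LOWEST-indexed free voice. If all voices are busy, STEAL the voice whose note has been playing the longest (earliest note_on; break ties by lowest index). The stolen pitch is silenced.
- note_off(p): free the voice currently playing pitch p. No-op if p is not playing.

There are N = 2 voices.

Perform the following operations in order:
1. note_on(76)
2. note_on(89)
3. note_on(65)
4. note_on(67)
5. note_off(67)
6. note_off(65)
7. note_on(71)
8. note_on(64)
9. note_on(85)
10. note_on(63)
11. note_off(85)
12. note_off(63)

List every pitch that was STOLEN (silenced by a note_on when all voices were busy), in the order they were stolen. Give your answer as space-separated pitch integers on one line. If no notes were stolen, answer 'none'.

Answer: 76 89 71 64

Derivation:
Op 1: note_on(76): voice 0 is free -> assigned | voices=[76 -]
Op 2: note_on(89): voice 1 is free -> assigned | voices=[76 89]
Op 3: note_on(65): all voices busy, STEAL voice 0 (pitch 76, oldest) -> assign | voices=[65 89]
Op 4: note_on(67): all voices busy, STEAL voice 1 (pitch 89, oldest) -> assign | voices=[65 67]
Op 5: note_off(67): free voice 1 | voices=[65 -]
Op 6: note_off(65): free voice 0 | voices=[- -]
Op 7: note_on(71): voice 0 is free -> assigned | voices=[71 -]
Op 8: note_on(64): voice 1 is free -> assigned | voices=[71 64]
Op 9: note_on(85): all voices busy, STEAL voice 0 (pitch 71, oldest) -> assign | voices=[85 64]
Op 10: note_on(63): all voices busy, STEAL voice 1 (pitch 64, oldest) -> assign | voices=[85 63]
Op 11: note_off(85): free voice 0 | voices=[- 63]
Op 12: note_off(63): free voice 1 | voices=[- -]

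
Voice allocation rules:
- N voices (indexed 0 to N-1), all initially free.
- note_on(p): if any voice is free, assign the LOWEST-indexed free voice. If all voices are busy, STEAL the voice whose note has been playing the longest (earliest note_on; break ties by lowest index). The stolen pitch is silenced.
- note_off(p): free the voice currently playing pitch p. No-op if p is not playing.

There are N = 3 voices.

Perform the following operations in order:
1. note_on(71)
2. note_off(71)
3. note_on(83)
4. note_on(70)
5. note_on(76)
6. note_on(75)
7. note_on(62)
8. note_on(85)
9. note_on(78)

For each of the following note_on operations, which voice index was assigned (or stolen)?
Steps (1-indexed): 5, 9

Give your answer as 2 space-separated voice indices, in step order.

Op 1: note_on(71): voice 0 is free -> assigned | voices=[71 - -]
Op 2: note_off(71): free voice 0 | voices=[- - -]
Op 3: note_on(83): voice 0 is free -> assigned | voices=[83 - -]
Op 4: note_on(70): voice 1 is free -> assigned | voices=[83 70 -]
Op 5: note_on(76): voice 2 is free -> assigned | voices=[83 70 76]
Op 6: note_on(75): all voices busy, STEAL voice 0 (pitch 83, oldest) -> assign | voices=[75 70 76]
Op 7: note_on(62): all voices busy, STEAL voice 1 (pitch 70, oldest) -> assign | voices=[75 62 76]
Op 8: note_on(85): all voices busy, STEAL voice 2 (pitch 76, oldest) -> assign | voices=[75 62 85]
Op 9: note_on(78): all voices busy, STEAL voice 0 (pitch 75, oldest) -> assign | voices=[78 62 85]

Answer: 2 0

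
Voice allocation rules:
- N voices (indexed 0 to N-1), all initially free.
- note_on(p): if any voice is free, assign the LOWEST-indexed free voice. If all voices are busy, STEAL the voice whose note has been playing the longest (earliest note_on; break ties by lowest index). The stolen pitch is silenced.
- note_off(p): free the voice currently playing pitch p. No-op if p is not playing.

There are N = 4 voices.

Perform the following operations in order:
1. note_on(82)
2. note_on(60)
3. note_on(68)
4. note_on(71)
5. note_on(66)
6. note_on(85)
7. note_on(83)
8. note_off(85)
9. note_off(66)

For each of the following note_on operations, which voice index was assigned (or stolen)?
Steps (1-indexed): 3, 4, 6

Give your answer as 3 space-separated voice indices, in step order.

Answer: 2 3 1

Derivation:
Op 1: note_on(82): voice 0 is free -> assigned | voices=[82 - - -]
Op 2: note_on(60): voice 1 is free -> assigned | voices=[82 60 - -]
Op 3: note_on(68): voice 2 is free -> assigned | voices=[82 60 68 -]
Op 4: note_on(71): voice 3 is free -> assigned | voices=[82 60 68 71]
Op 5: note_on(66): all voices busy, STEAL voice 0 (pitch 82, oldest) -> assign | voices=[66 60 68 71]
Op 6: note_on(85): all voices busy, STEAL voice 1 (pitch 60, oldest) -> assign | voices=[66 85 68 71]
Op 7: note_on(83): all voices busy, STEAL voice 2 (pitch 68, oldest) -> assign | voices=[66 85 83 71]
Op 8: note_off(85): free voice 1 | voices=[66 - 83 71]
Op 9: note_off(66): free voice 0 | voices=[- - 83 71]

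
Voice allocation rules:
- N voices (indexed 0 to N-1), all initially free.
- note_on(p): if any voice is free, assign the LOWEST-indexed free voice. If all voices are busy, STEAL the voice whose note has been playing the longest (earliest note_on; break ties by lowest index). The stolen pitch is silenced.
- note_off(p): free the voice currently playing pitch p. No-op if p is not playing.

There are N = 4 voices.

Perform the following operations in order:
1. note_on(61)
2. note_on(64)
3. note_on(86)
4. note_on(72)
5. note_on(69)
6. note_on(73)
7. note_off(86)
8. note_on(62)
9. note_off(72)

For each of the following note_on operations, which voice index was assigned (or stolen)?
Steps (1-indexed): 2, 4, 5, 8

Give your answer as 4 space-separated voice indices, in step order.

Answer: 1 3 0 2

Derivation:
Op 1: note_on(61): voice 0 is free -> assigned | voices=[61 - - -]
Op 2: note_on(64): voice 1 is free -> assigned | voices=[61 64 - -]
Op 3: note_on(86): voice 2 is free -> assigned | voices=[61 64 86 -]
Op 4: note_on(72): voice 3 is free -> assigned | voices=[61 64 86 72]
Op 5: note_on(69): all voices busy, STEAL voice 0 (pitch 61, oldest) -> assign | voices=[69 64 86 72]
Op 6: note_on(73): all voices busy, STEAL voice 1 (pitch 64, oldest) -> assign | voices=[69 73 86 72]
Op 7: note_off(86): free voice 2 | voices=[69 73 - 72]
Op 8: note_on(62): voice 2 is free -> assigned | voices=[69 73 62 72]
Op 9: note_off(72): free voice 3 | voices=[69 73 62 -]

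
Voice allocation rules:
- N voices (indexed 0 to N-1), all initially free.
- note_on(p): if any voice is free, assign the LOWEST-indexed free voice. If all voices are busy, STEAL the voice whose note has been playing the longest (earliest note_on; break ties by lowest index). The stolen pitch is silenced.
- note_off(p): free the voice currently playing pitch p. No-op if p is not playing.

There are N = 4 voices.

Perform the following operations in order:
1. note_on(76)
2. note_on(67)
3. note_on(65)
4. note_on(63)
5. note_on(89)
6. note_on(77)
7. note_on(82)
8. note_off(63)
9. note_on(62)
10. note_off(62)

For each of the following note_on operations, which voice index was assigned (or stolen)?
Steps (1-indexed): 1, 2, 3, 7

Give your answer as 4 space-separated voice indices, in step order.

Op 1: note_on(76): voice 0 is free -> assigned | voices=[76 - - -]
Op 2: note_on(67): voice 1 is free -> assigned | voices=[76 67 - -]
Op 3: note_on(65): voice 2 is free -> assigned | voices=[76 67 65 -]
Op 4: note_on(63): voice 3 is free -> assigned | voices=[76 67 65 63]
Op 5: note_on(89): all voices busy, STEAL voice 0 (pitch 76, oldest) -> assign | voices=[89 67 65 63]
Op 6: note_on(77): all voices busy, STEAL voice 1 (pitch 67, oldest) -> assign | voices=[89 77 65 63]
Op 7: note_on(82): all voices busy, STEAL voice 2 (pitch 65, oldest) -> assign | voices=[89 77 82 63]
Op 8: note_off(63): free voice 3 | voices=[89 77 82 -]
Op 9: note_on(62): voice 3 is free -> assigned | voices=[89 77 82 62]
Op 10: note_off(62): free voice 3 | voices=[89 77 82 -]

Answer: 0 1 2 2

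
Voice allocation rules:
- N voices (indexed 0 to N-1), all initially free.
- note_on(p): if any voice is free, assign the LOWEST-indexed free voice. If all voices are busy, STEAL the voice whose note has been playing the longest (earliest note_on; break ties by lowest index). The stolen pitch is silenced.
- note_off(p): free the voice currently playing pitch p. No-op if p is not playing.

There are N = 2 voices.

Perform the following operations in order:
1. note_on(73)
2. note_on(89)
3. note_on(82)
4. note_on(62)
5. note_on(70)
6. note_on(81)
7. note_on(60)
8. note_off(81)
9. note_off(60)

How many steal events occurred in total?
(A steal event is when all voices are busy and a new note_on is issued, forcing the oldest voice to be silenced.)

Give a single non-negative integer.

Answer: 5

Derivation:
Op 1: note_on(73): voice 0 is free -> assigned | voices=[73 -]
Op 2: note_on(89): voice 1 is free -> assigned | voices=[73 89]
Op 3: note_on(82): all voices busy, STEAL voice 0 (pitch 73, oldest) -> assign | voices=[82 89]
Op 4: note_on(62): all voices busy, STEAL voice 1 (pitch 89, oldest) -> assign | voices=[82 62]
Op 5: note_on(70): all voices busy, STEAL voice 0 (pitch 82, oldest) -> assign | voices=[70 62]
Op 6: note_on(81): all voices busy, STEAL voice 1 (pitch 62, oldest) -> assign | voices=[70 81]
Op 7: note_on(60): all voices busy, STEAL voice 0 (pitch 70, oldest) -> assign | voices=[60 81]
Op 8: note_off(81): free voice 1 | voices=[60 -]
Op 9: note_off(60): free voice 0 | voices=[- -]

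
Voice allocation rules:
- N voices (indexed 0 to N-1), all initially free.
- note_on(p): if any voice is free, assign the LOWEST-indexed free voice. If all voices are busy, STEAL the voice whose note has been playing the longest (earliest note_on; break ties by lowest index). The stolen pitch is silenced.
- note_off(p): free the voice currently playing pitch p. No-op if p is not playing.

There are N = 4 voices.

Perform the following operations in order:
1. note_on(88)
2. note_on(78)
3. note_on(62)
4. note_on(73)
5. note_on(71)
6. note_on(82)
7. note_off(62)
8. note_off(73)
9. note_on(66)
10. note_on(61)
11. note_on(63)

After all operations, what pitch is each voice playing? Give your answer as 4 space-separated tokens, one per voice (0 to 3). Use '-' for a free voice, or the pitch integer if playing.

Answer: 63 82 66 61

Derivation:
Op 1: note_on(88): voice 0 is free -> assigned | voices=[88 - - -]
Op 2: note_on(78): voice 1 is free -> assigned | voices=[88 78 - -]
Op 3: note_on(62): voice 2 is free -> assigned | voices=[88 78 62 -]
Op 4: note_on(73): voice 3 is free -> assigned | voices=[88 78 62 73]
Op 5: note_on(71): all voices busy, STEAL voice 0 (pitch 88, oldest) -> assign | voices=[71 78 62 73]
Op 6: note_on(82): all voices busy, STEAL voice 1 (pitch 78, oldest) -> assign | voices=[71 82 62 73]
Op 7: note_off(62): free voice 2 | voices=[71 82 - 73]
Op 8: note_off(73): free voice 3 | voices=[71 82 - -]
Op 9: note_on(66): voice 2 is free -> assigned | voices=[71 82 66 -]
Op 10: note_on(61): voice 3 is free -> assigned | voices=[71 82 66 61]
Op 11: note_on(63): all voices busy, STEAL voice 0 (pitch 71, oldest) -> assign | voices=[63 82 66 61]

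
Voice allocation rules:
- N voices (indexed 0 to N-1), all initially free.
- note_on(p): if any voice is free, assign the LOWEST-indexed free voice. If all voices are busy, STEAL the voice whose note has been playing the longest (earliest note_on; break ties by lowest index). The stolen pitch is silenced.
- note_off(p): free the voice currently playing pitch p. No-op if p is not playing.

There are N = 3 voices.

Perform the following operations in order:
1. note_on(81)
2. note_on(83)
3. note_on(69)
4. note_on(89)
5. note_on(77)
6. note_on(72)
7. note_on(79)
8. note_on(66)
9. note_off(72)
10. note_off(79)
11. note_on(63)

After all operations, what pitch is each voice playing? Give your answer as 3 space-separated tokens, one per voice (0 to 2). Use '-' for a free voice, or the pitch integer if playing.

Answer: 63 66 -

Derivation:
Op 1: note_on(81): voice 0 is free -> assigned | voices=[81 - -]
Op 2: note_on(83): voice 1 is free -> assigned | voices=[81 83 -]
Op 3: note_on(69): voice 2 is free -> assigned | voices=[81 83 69]
Op 4: note_on(89): all voices busy, STEAL voice 0 (pitch 81, oldest) -> assign | voices=[89 83 69]
Op 5: note_on(77): all voices busy, STEAL voice 1 (pitch 83, oldest) -> assign | voices=[89 77 69]
Op 6: note_on(72): all voices busy, STEAL voice 2 (pitch 69, oldest) -> assign | voices=[89 77 72]
Op 7: note_on(79): all voices busy, STEAL voice 0 (pitch 89, oldest) -> assign | voices=[79 77 72]
Op 8: note_on(66): all voices busy, STEAL voice 1 (pitch 77, oldest) -> assign | voices=[79 66 72]
Op 9: note_off(72): free voice 2 | voices=[79 66 -]
Op 10: note_off(79): free voice 0 | voices=[- 66 -]
Op 11: note_on(63): voice 0 is free -> assigned | voices=[63 66 -]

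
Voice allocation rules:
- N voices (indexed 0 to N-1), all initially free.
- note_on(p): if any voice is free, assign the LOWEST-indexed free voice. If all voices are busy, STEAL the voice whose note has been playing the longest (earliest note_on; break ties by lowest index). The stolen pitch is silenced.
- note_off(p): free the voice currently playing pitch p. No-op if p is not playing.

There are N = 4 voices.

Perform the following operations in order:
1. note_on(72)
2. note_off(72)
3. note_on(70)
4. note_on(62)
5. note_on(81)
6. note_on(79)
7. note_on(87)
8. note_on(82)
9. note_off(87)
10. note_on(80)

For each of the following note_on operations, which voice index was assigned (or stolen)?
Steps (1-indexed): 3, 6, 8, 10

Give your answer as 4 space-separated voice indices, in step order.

Answer: 0 3 1 0

Derivation:
Op 1: note_on(72): voice 0 is free -> assigned | voices=[72 - - -]
Op 2: note_off(72): free voice 0 | voices=[- - - -]
Op 3: note_on(70): voice 0 is free -> assigned | voices=[70 - - -]
Op 4: note_on(62): voice 1 is free -> assigned | voices=[70 62 - -]
Op 5: note_on(81): voice 2 is free -> assigned | voices=[70 62 81 -]
Op 6: note_on(79): voice 3 is free -> assigned | voices=[70 62 81 79]
Op 7: note_on(87): all voices busy, STEAL voice 0 (pitch 70, oldest) -> assign | voices=[87 62 81 79]
Op 8: note_on(82): all voices busy, STEAL voice 1 (pitch 62, oldest) -> assign | voices=[87 82 81 79]
Op 9: note_off(87): free voice 0 | voices=[- 82 81 79]
Op 10: note_on(80): voice 0 is free -> assigned | voices=[80 82 81 79]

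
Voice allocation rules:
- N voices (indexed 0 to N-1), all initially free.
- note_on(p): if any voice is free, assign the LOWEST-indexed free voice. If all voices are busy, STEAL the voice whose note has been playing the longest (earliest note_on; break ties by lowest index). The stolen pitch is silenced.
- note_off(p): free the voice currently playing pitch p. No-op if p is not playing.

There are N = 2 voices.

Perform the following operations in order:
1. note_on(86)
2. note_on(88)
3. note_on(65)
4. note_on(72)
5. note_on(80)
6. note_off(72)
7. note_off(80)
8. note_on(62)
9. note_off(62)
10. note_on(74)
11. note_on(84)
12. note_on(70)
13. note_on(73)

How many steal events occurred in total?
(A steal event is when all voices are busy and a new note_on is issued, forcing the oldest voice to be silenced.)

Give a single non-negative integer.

Op 1: note_on(86): voice 0 is free -> assigned | voices=[86 -]
Op 2: note_on(88): voice 1 is free -> assigned | voices=[86 88]
Op 3: note_on(65): all voices busy, STEAL voice 0 (pitch 86, oldest) -> assign | voices=[65 88]
Op 4: note_on(72): all voices busy, STEAL voice 1 (pitch 88, oldest) -> assign | voices=[65 72]
Op 5: note_on(80): all voices busy, STEAL voice 0 (pitch 65, oldest) -> assign | voices=[80 72]
Op 6: note_off(72): free voice 1 | voices=[80 -]
Op 7: note_off(80): free voice 0 | voices=[- -]
Op 8: note_on(62): voice 0 is free -> assigned | voices=[62 -]
Op 9: note_off(62): free voice 0 | voices=[- -]
Op 10: note_on(74): voice 0 is free -> assigned | voices=[74 -]
Op 11: note_on(84): voice 1 is free -> assigned | voices=[74 84]
Op 12: note_on(70): all voices busy, STEAL voice 0 (pitch 74, oldest) -> assign | voices=[70 84]
Op 13: note_on(73): all voices busy, STEAL voice 1 (pitch 84, oldest) -> assign | voices=[70 73]

Answer: 5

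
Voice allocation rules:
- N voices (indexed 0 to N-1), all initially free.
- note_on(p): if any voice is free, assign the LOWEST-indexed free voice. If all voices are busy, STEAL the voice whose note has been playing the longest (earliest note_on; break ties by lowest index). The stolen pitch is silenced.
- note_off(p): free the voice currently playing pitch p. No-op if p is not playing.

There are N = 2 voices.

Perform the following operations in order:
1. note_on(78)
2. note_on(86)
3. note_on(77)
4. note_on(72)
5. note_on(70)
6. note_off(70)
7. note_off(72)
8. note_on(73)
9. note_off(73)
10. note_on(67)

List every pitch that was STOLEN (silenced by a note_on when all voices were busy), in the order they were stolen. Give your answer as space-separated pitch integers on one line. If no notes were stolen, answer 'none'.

Op 1: note_on(78): voice 0 is free -> assigned | voices=[78 -]
Op 2: note_on(86): voice 1 is free -> assigned | voices=[78 86]
Op 3: note_on(77): all voices busy, STEAL voice 0 (pitch 78, oldest) -> assign | voices=[77 86]
Op 4: note_on(72): all voices busy, STEAL voice 1 (pitch 86, oldest) -> assign | voices=[77 72]
Op 5: note_on(70): all voices busy, STEAL voice 0 (pitch 77, oldest) -> assign | voices=[70 72]
Op 6: note_off(70): free voice 0 | voices=[- 72]
Op 7: note_off(72): free voice 1 | voices=[- -]
Op 8: note_on(73): voice 0 is free -> assigned | voices=[73 -]
Op 9: note_off(73): free voice 0 | voices=[- -]
Op 10: note_on(67): voice 0 is free -> assigned | voices=[67 -]

Answer: 78 86 77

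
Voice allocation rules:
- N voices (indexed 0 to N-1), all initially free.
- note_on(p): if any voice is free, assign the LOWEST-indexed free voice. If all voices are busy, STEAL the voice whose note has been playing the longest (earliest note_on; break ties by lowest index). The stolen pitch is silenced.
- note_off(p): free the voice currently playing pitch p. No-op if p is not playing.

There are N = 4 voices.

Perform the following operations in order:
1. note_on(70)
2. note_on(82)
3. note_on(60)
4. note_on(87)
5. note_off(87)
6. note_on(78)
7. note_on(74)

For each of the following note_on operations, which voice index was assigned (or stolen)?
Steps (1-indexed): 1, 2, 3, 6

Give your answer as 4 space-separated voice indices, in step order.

Answer: 0 1 2 3

Derivation:
Op 1: note_on(70): voice 0 is free -> assigned | voices=[70 - - -]
Op 2: note_on(82): voice 1 is free -> assigned | voices=[70 82 - -]
Op 3: note_on(60): voice 2 is free -> assigned | voices=[70 82 60 -]
Op 4: note_on(87): voice 3 is free -> assigned | voices=[70 82 60 87]
Op 5: note_off(87): free voice 3 | voices=[70 82 60 -]
Op 6: note_on(78): voice 3 is free -> assigned | voices=[70 82 60 78]
Op 7: note_on(74): all voices busy, STEAL voice 0 (pitch 70, oldest) -> assign | voices=[74 82 60 78]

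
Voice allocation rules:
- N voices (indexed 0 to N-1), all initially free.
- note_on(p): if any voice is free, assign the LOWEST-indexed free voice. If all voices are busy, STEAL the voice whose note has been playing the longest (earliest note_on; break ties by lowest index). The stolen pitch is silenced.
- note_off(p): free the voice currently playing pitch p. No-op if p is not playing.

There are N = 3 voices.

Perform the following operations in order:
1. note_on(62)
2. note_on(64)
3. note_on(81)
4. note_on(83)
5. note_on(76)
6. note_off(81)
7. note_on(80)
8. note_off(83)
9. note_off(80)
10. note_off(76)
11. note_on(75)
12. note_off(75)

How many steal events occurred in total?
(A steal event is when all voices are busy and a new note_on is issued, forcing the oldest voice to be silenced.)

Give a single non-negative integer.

Answer: 2

Derivation:
Op 1: note_on(62): voice 0 is free -> assigned | voices=[62 - -]
Op 2: note_on(64): voice 1 is free -> assigned | voices=[62 64 -]
Op 3: note_on(81): voice 2 is free -> assigned | voices=[62 64 81]
Op 4: note_on(83): all voices busy, STEAL voice 0 (pitch 62, oldest) -> assign | voices=[83 64 81]
Op 5: note_on(76): all voices busy, STEAL voice 1 (pitch 64, oldest) -> assign | voices=[83 76 81]
Op 6: note_off(81): free voice 2 | voices=[83 76 -]
Op 7: note_on(80): voice 2 is free -> assigned | voices=[83 76 80]
Op 8: note_off(83): free voice 0 | voices=[- 76 80]
Op 9: note_off(80): free voice 2 | voices=[- 76 -]
Op 10: note_off(76): free voice 1 | voices=[- - -]
Op 11: note_on(75): voice 0 is free -> assigned | voices=[75 - -]
Op 12: note_off(75): free voice 0 | voices=[- - -]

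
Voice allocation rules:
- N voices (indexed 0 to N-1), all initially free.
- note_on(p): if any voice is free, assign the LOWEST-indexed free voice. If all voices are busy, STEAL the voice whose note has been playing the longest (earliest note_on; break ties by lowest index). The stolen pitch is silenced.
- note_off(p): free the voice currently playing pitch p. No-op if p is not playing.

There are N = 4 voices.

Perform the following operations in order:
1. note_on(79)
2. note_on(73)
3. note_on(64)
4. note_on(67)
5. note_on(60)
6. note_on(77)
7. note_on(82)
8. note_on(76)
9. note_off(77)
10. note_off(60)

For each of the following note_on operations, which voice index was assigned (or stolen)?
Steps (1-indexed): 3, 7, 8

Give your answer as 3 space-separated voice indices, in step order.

Op 1: note_on(79): voice 0 is free -> assigned | voices=[79 - - -]
Op 2: note_on(73): voice 1 is free -> assigned | voices=[79 73 - -]
Op 3: note_on(64): voice 2 is free -> assigned | voices=[79 73 64 -]
Op 4: note_on(67): voice 3 is free -> assigned | voices=[79 73 64 67]
Op 5: note_on(60): all voices busy, STEAL voice 0 (pitch 79, oldest) -> assign | voices=[60 73 64 67]
Op 6: note_on(77): all voices busy, STEAL voice 1 (pitch 73, oldest) -> assign | voices=[60 77 64 67]
Op 7: note_on(82): all voices busy, STEAL voice 2 (pitch 64, oldest) -> assign | voices=[60 77 82 67]
Op 8: note_on(76): all voices busy, STEAL voice 3 (pitch 67, oldest) -> assign | voices=[60 77 82 76]
Op 9: note_off(77): free voice 1 | voices=[60 - 82 76]
Op 10: note_off(60): free voice 0 | voices=[- - 82 76]

Answer: 2 2 3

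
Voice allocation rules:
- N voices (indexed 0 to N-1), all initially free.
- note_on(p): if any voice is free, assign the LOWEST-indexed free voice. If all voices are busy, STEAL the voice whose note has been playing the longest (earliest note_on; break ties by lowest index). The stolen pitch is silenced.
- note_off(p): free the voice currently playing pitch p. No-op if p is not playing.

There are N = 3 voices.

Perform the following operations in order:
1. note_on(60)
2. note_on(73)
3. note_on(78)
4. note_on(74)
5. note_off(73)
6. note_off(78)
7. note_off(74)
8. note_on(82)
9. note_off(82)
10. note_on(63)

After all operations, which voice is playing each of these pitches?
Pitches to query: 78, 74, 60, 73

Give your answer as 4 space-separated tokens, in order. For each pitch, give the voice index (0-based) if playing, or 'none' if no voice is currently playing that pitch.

Op 1: note_on(60): voice 0 is free -> assigned | voices=[60 - -]
Op 2: note_on(73): voice 1 is free -> assigned | voices=[60 73 -]
Op 3: note_on(78): voice 2 is free -> assigned | voices=[60 73 78]
Op 4: note_on(74): all voices busy, STEAL voice 0 (pitch 60, oldest) -> assign | voices=[74 73 78]
Op 5: note_off(73): free voice 1 | voices=[74 - 78]
Op 6: note_off(78): free voice 2 | voices=[74 - -]
Op 7: note_off(74): free voice 0 | voices=[- - -]
Op 8: note_on(82): voice 0 is free -> assigned | voices=[82 - -]
Op 9: note_off(82): free voice 0 | voices=[- - -]
Op 10: note_on(63): voice 0 is free -> assigned | voices=[63 - -]

Answer: none none none none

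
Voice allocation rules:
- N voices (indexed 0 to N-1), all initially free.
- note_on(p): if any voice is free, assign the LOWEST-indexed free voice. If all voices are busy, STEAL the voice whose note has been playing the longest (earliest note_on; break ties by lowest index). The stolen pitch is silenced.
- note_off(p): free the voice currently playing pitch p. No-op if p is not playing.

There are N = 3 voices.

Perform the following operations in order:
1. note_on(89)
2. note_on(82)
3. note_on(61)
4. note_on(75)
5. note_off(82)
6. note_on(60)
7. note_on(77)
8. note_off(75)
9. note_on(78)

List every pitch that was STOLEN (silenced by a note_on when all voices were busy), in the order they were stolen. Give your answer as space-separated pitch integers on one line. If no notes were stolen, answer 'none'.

Op 1: note_on(89): voice 0 is free -> assigned | voices=[89 - -]
Op 2: note_on(82): voice 1 is free -> assigned | voices=[89 82 -]
Op 3: note_on(61): voice 2 is free -> assigned | voices=[89 82 61]
Op 4: note_on(75): all voices busy, STEAL voice 0 (pitch 89, oldest) -> assign | voices=[75 82 61]
Op 5: note_off(82): free voice 1 | voices=[75 - 61]
Op 6: note_on(60): voice 1 is free -> assigned | voices=[75 60 61]
Op 7: note_on(77): all voices busy, STEAL voice 2 (pitch 61, oldest) -> assign | voices=[75 60 77]
Op 8: note_off(75): free voice 0 | voices=[- 60 77]
Op 9: note_on(78): voice 0 is free -> assigned | voices=[78 60 77]

Answer: 89 61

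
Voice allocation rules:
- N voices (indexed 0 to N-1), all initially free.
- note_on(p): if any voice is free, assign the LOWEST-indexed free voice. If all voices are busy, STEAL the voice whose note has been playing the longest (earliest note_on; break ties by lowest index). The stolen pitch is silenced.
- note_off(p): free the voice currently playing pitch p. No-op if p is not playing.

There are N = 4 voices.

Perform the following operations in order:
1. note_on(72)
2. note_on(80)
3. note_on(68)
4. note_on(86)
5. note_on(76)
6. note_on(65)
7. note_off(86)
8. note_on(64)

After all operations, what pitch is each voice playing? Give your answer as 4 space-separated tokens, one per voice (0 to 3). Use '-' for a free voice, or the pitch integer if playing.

Answer: 76 65 68 64

Derivation:
Op 1: note_on(72): voice 0 is free -> assigned | voices=[72 - - -]
Op 2: note_on(80): voice 1 is free -> assigned | voices=[72 80 - -]
Op 3: note_on(68): voice 2 is free -> assigned | voices=[72 80 68 -]
Op 4: note_on(86): voice 3 is free -> assigned | voices=[72 80 68 86]
Op 5: note_on(76): all voices busy, STEAL voice 0 (pitch 72, oldest) -> assign | voices=[76 80 68 86]
Op 6: note_on(65): all voices busy, STEAL voice 1 (pitch 80, oldest) -> assign | voices=[76 65 68 86]
Op 7: note_off(86): free voice 3 | voices=[76 65 68 -]
Op 8: note_on(64): voice 3 is free -> assigned | voices=[76 65 68 64]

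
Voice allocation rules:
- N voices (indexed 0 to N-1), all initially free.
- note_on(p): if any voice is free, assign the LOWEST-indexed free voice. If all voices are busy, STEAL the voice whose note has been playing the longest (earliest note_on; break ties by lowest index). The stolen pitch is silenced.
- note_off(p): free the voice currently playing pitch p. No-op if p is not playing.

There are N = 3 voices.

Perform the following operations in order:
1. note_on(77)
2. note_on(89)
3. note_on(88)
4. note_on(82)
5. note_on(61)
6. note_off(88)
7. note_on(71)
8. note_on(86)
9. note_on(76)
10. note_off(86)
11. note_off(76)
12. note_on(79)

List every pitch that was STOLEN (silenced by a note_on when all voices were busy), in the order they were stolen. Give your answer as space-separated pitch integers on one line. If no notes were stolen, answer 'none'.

Answer: 77 89 82 61

Derivation:
Op 1: note_on(77): voice 0 is free -> assigned | voices=[77 - -]
Op 2: note_on(89): voice 1 is free -> assigned | voices=[77 89 -]
Op 3: note_on(88): voice 2 is free -> assigned | voices=[77 89 88]
Op 4: note_on(82): all voices busy, STEAL voice 0 (pitch 77, oldest) -> assign | voices=[82 89 88]
Op 5: note_on(61): all voices busy, STEAL voice 1 (pitch 89, oldest) -> assign | voices=[82 61 88]
Op 6: note_off(88): free voice 2 | voices=[82 61 -]
Op 7: note_on(71): voice 2 is free -> assigned | voices=[82 61 71]
Op 8: note_on(86): all voices busy, STEAL voice 0 (pitch 82, oldest) -> assign | voices=[86 61 71]
Op 9: note_on(76): all voices busy, STEAL voice 1 (pitch 61, oldest) -> assign | voices=[86 76 71]
Op 10: note_off(86): free voice 0 | voices=[- 76 71]
Op 11: note_off(76): free voice 1 | voices=[- - 71]
Op 12: note_on(79): voice 0 is free -> assigned | voices=[79 - 71]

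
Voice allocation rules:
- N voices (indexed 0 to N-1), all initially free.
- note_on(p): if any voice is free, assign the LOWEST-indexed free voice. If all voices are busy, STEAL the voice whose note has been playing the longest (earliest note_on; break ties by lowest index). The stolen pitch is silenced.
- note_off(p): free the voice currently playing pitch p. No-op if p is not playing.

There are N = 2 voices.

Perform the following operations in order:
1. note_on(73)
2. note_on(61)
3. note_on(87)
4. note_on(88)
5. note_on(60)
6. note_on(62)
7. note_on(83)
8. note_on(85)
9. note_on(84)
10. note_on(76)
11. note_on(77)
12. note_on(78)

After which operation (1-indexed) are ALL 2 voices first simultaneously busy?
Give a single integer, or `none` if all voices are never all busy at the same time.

Op 1: note_on(73): voice 0 is free -> assigned | voices=[73 -]
Op 2: note_on(61): voice 1 is free -> assigned | voices=[73 61]
Op 3: note_on(87): all voices busy, STEAL voice 0 (pitch 73, oldest) -> assign | voices=[87 61]
Op 4: note_on(88): all voices busy, STEAL voice 1 (pitch 61, oldest) -> assign | voices=[87 88]
Op 5: note_on(60): all voices busy, STEAL voice 0 (pitch 87, oldest) -> assign | voices=[60 88]
Op 6: note_on(62): all voices busy, STEAL voice 1 (pitch 88, oldest) -> assign | voices=[60 62]
Op 7: note_on(83): all voices busy, STEAL voice 0 (pitch 60, oldest) -> assign | voices=[83 62]
Op 8: note_on(85): all voices busy, STEAL voice 1 (pitch 62, oldest) -> assign | voices=[83 85]
Op 9: note_on(84): all voices busy, STEAL voice 0 (pitch 83, oldest) -> assign | voices=[84 85]
Op 10: note_on(76): all voices busy, STEAL voice 1 (pitch 85, oldest) -> assign | voices=[84 76]
Op 11: note_on(77): all voices busy, STEAL voice 0 (pitch 84, oldest) -> assign | voices=[77 76]
Op 12: note_on(78): all voices busy, STEAL voice 1 (pitch 76, oldest) -> assign | voices=[77 78]

Answer: 2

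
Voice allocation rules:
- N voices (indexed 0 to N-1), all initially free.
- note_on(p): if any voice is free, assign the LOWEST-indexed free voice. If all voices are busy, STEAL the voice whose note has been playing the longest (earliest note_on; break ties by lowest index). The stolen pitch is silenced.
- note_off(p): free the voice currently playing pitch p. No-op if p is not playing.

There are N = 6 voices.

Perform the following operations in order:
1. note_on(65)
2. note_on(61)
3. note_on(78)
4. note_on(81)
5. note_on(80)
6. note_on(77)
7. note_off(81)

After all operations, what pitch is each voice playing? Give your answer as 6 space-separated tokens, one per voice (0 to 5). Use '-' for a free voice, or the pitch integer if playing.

Answer: 65 61 78 - 80 77

Derivation:
Op 1: note_on(65): voice 0 is free -> assigned | voices=[65 - - - - -]
Op 2: note_on(61): voice 1 is free -> assigned | voices=[65 61 - - - -]
Op 3: note_on(78): voice 2 is free -> assigned | voices=[65 61 78 - - -]
Op 4: note_on(81): voice 3 is free -> assigned | voices=[65 61 78 81 - -]
Op 5: note_on(80): voice 4 is free -> assigned | voices=[65 61 78 81 80 -]
Op 6: note_on(77): voice 5 is free -> assigned | voices=[65 61 78 81 80 77]
Op 7: note_off(81): free voice 3 | voices=[65 61 78 - 80 77]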